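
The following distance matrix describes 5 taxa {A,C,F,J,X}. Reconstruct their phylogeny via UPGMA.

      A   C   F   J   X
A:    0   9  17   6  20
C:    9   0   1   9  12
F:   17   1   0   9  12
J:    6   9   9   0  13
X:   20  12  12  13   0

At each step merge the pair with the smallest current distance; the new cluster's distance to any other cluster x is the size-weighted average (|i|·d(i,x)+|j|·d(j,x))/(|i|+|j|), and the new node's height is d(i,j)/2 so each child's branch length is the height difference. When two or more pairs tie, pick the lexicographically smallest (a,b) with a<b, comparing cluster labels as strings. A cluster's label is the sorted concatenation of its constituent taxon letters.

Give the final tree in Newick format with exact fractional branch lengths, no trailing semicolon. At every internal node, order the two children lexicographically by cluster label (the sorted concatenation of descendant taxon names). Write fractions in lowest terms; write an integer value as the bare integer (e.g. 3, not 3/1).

(((A:3,J:3):5/2,(C:1/2,F:1/2):5):13/8,X:57/8)

iteration 1: select C,F (d=1); attach at lengths (1/2, 1/2); label the merged cluster CF
  updated: d(A,CF)=13, d(CF,J)=9, d(CF,X)=12
iteration 2: select A,J (d=6); attach at lengths (3, 3); label the merged cluster AJ
  updated: d(AJ,CF)=11, d(AJ,X)=33/2
iteration 3: select AJ,CF (d=11); attach at lengths (5/2, 5); label the merged cluster ACFJ
  updated: d(ACFJ,X)=57/4
iteration 4: select ACFJ,X (d=57/4); attach at lengths (13/8, 57/8); label the merged cluster ACFJX
final tree: (((A:3,J:3):5/2,(C:1/2,F:1/2):5):13/8,X:57/8)
total length: 93/4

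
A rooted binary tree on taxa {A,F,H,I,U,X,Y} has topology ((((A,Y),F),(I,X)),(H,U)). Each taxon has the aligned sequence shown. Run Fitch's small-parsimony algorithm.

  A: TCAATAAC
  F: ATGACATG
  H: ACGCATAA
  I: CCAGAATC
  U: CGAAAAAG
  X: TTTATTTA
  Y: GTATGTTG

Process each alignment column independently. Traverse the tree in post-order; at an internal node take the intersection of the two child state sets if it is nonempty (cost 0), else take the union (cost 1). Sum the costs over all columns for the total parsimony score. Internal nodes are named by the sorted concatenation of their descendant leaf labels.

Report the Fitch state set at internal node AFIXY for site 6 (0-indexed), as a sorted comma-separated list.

site 0, node AY: A={T} ∪ Y={G} → {G,T} (+1)
site 0, node AFY: AY={G,T} ∪ F={A} → {A,G,T} (+1)
site 0, node IX: I={C} ∪ X={T} → {C,T} (+1)
site 0, node AFIXY: AFY={A,G,T} ∩ IX={C,T} → {T} (+0)
site 0, node HU: H={A} ∪ U={C} → {A,C} (+1)
site 0, node AFHIUXY: AFIXY={T} ∪ HU={A,C} → {A,C,T} (+1)
site 1, node AY: A={C} ∪ Y={T} → {C,T} (+1)
site 1, node AFY: AY={C,T} ∩ F={T} → {T} (+0)
site 1, node IX: I={C} ∪ X={T} → {C,T} (+1)
site 1, node AFIXY: AFY={T} ∩ IX={C,T} → {T} (+0)
site 1, node HU: H={C} ∪ U={G} → {C,G} (+1)
site 1, node AFHIUXY: AFIXY={T} ∪ HU={C,G} → {C,G,T} (+1)
site 2, node AY: A={A} ∩ Y={A} → {A} (+0)
site 2, node AFY: AY={A} ∪ F={G} → {A,G} (+1)
site 2, node IX: I={A} ∪ X={T} → {A,T} (+1)
site 2, node AFIXY: AFY={A,G} ∩ IX={A,T} → {A} (+0)
site 2, node HU: H={G} ∪ U={A} → {A,G} (+1)
site 2, node AFHIUXY: AFIXY={A} ∩ HU={A,G} → {A} (+0)
site 3, node AY: A={A} ∪ Y={T} → {A,T} (+1)
site 3, node AFY: AY={A,T} ∩ F={A} → {A} (+0)
site 3, node IX: I={G} ∪ X={A} → {A,G} (+1)
site 3, node AFIXY: AFY={A} ∩ IX={A,G} → {A} (+0)
site 3, node HU: H={C} ∪ U={A} → {A,C} (+1)
site 3, node AFHIUXY: AFIXY={A} ∩ HU={A,C} → {A} (+0)
site 4, node AY: A={T} ∪ Y={G} → {G,T} (+1)
site 4, node AFY: AY={G,T} ∪ F={C} → {C,G,T} (+1)
site 4, node IX: I={A} ∪ X={T} → {A,T} (+1)
site 4, node AFIXY: AFY={C,G,T} ∩ IX={A,T} → {T} (+0)
site 4, node HU: H={A} ∩ U={A} → {A} (+0)
site 4, node AFHIUXY: AFIXY={T} ∪ HU={A} → {A,T} (+1)
site 5, node AY: A={A} ∪ Y={T} → {A,T} (+1)
site 5, node AFY: AY={A,T} ∩ F={A} → {A} (+0)
site 5, node IX: I={A} ∪ X={T} → {A,T} (+1)
site 5, node AFIXY: AFY={A} ∩ IX={A,T} → {A} (+0)
site 5, node HU: H={T} ∪ U={A} → {A,T} (+1)
site 5, node AFHIUXY: AFIXY={A} ∩ HU={A,T} → {A} (+0)
site 6, node AY: A={A} ∪ Y={T} → {A,T} (+1)
site 6, node AFY: AY={A,T} ∩ F={T} → {T} (+0)
site 6, node IX: I={T} ∩ X={T} → {T} (+0)
site 6, node AFIXY: AFY={T} ∩ IX={T} → {T} (+0)
site 6, node HU: H={A} ∩ U={A} → {A} (+0)
site 6, node AFHIUXY: AFIXY={T} ∪ HU={A} → {A,T} (+1)
site 7, node AY: A={C} ∪ Y={G} → {C,G} (+1)
site 7, node AFY: AY={C,G} ∩ F={G} → {G} (+0)
site 7, node IX: I={C} ∪ X={A} → {A,C} (+1)
site 7, node AFIXY: AFY={G} ∪ IX={A,C} → {A,C,G} (+1)
site 7, node HU: H={A} ∪ U={G} → {A,G} (+1)
site 7, node AFHIUXY: AFIXY={A,C,G} ∩ HU={A,G} → {A,G} (+0)
per-site changes: [5, 4, 3, 3, 4, 3, 2, 4]; total = 28

T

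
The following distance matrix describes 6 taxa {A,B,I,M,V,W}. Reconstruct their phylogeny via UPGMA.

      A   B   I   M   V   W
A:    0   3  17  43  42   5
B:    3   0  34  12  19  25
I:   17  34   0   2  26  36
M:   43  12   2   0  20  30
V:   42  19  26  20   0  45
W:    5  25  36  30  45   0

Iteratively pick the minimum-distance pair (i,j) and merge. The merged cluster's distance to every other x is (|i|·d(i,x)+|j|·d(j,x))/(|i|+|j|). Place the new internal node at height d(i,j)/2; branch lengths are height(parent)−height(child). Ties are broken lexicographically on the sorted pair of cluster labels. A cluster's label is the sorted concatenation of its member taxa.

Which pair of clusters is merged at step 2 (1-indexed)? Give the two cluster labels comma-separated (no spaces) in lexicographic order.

step 1: merge (I,M) at d=2; branch lengths I→1, M→1; new cluster IM
  updated: d(A,IM)=30, d(B,IM)=23, d(IM,V)=23, d(IM,W)=33
step 2: merge (A,B) at d=3; branch lengths A→3/2, B→3/2; new cluster AB
  updated: d(AB,IM)=53/2, d(AB,V)=61/2, d(AB,W)=15
step 3: merge (AB,W) at d=15; branch lengths AB→6, W→15/2; new cluster ABW
  updated: d(ABW,IM)=86/3, d(ABW,V)=106/3
step 4: merge (IM,V) at d=23; branch lengths IM→21/2, V→23/2; new cluster IMV
  updated: d(ABW,IMV)=278/9
step 5: merge (ABW,IMV) at d=278/9; branch lengths ABW→143/18, IMV→71/18; new cluster ABIMVW
final tree: (((A:3/2,B:3/2):6,W:15/2):143/18,((I:1,M:1):21/2,V:23/2):71/18)
total length: 943/18

A,B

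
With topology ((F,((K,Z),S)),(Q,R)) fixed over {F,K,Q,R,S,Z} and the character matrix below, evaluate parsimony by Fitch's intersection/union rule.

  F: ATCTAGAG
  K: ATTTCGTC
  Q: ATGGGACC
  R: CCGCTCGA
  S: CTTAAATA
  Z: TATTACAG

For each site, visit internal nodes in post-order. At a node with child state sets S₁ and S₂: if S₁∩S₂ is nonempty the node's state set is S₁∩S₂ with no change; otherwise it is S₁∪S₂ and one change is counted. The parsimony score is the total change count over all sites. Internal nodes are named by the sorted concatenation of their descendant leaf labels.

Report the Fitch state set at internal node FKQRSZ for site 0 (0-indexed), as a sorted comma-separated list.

A

[col 0] KZ: children K:{A}, Z:{T} ∪→ {A,T}; cost 1
[col 0] KSZ: children KZ:{A,T}, S:{C} ∪→ {A,C,T}; cost 1
[col 0] FKSZ: children F:{A}, KSZ:{A,C,T} ∩→ {A}; cost 0
[col 0] QR: children Q:{A}, R:{C} ∪→ {A,C}; cost 1
[col 0] FKQRSZ: children FKSZ:{A}, QR:{A,C} ∩→ {A}; cost 0
[col 1] KZ: children K:{T}, Z:{A} ∪→ {A,T}; cost 1
[col 1] KSZ: children KZ:{A,T}, S:{T} ∩→ {T}; cost 0
[col 1] FKSZ: children F:{T}, KSZ:{T} ∩→ {T}; cost 0
[col 1] QR: children Q:{T}, R:{C} ∪→ {C,T}; cost 1
[col 1] FKQRSZ: children FKSZ:{T}, QR:{C,T} ∩→ {T}; cost 0
[col 2] KZ: children K:{T}, Z:{T} ∩→ {T}; cost 0
[col 2] KSZ: children KZ:{T}, S:{T} ∩→ {T}; cost 0
[col 2] FKSZ: children F:{C}, KSZ:{T} ∪→ {C,T}; cost 1
[col 2] QR: children Q:{G}, R:{G} ∩→ {G}; cost 0
[col 2] FKQRSZ: children FKSZ:{C,T}, QR:{G} ∪→ {C,G,T}; cost 1
[col 3] KZ: children K:{T}, Z:{T} ∩→ {T}; cost 0
[col 3] KSZ: children KZ:{T}, S:{A} ∪→ {A,T}; cost 1
[col 3] FKSZ: children F:{T}, KSZ:{A,T} ∩→ {T}; cost 0
[col 3] QR: children Q:{G}, R:{C} ∪→ {C,G}; cost 1
[col 3] FKQRSZ: children FKSZ:{T}, QR:{C,G} ∪→ {C,G,T}; cost 1
[col 4] KZ: children K:{C}, Z:{A} ∪→ {A,C}; cost 1
[col 4] KSZ: children KZ:{A,C}, S:{A} ∩→ {A}; cost 0
[col 4] FKSZ: children F:{A}, KSZ:{A} ∩→ {A}; cost 0
[col 4] QR: children Q:{G}, R:{T} ∪→ {G,T}; cost 1
[col 4] FKQRSZ: children FKSZ:{A}, QR:{G,T} ∪→ {A,G,T}; cost 1
[col 5] KZ: children K:{G}, Z:{C} ∪→ {C,G}; cost 1
[col 5] KSZ: children KZ:{C,G}, S:{A} ∪→ {A,C,G}; cost 1
[col 5] FKSZ: children F:{G}, KSZ:{A,C,G} ∩→ {G}; cost 0
[col 5] QR: children Q:{A}, R:{C} ∪→ {A,C}; cost 1
[col 5] FKQRSZ: children FKSZ:{G}, QR:{A,C} ∪→ {A,C,G}; cost 1
[col 6] KZ: children K:{T}, Z:{A} ∪→ {A,T}; cost 1
[col 6] KSZ: children KZ:{A,T}, S:{T} ∩→ {T}; cost 0
[col 6] FKSZ: children F:{A}, KSZ:{T} ∪→ {A,T}; cost 1
[col 6] QR: children Q:{C}, R:{G} ∪→ {C,G}; cost 1
[col 6] FKQRSZ: children FKSZ:{A,T}, QR:{C,G} ∪→ {A,C,G,T}; cost 1
[col 7] KZ: children K:{C}, Z:{G} ∪→ {C,G}; cost 1
[col 7] KSZ: children KZ:{C,G}, S:{A} ∪→ {A,C,G}; cost 1
[col 7] FKSZ: children F:{G}, KSZ:{A,C,G} ∩→ {G}; cost 0
[col 7] QR: children Q:{C}, R:{A} ∪→ {A,C}; cost 1
[col 7] FKQRSZ: children FKSZ:{G}, QR:{A,C} ∪→ {A,C,G}; cost 1
per-site changes: [3, 2, 2, 3, 3, 4, 4, 4]; total = 25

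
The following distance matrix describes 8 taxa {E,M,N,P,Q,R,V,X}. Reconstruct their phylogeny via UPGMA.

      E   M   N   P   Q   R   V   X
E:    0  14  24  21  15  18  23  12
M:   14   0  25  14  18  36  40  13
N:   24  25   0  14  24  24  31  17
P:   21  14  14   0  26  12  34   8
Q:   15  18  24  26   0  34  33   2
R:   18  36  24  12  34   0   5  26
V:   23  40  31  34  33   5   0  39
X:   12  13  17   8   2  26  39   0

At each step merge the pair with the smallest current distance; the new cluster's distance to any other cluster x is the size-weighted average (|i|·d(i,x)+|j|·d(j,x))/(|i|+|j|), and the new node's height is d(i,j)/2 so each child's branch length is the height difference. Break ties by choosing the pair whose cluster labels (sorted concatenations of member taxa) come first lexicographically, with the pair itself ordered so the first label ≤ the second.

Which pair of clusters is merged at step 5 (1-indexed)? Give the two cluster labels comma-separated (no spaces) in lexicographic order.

EQX,MP

1. join Q+X (d=2) ⇒ QX; edges |Q|=1, |X|=1
  updated: d(E,QX)=27/2, d(M,QX)=31/2, d(N,QX)=41/2, d(P,QX)=17, d(QX,R)=30, d(QX,V)=36
2. join R+V (d=5) ⇒ RV; edges |R|=5/2, |V|=5/2
  updated: d(E,RV)=41/2, d(M,RV)=38, d(N,RV)=55/2, d(P,RV)=23, d(QX,RV)=33
3. join E+QX (d=27/2) ⇒ EQX; edges |E|=27/4, |QX|=23/4
  updated: d(EQX,M)=15, d(EQX,N)=65/3, d(EQX,P)=55/3, d(EQX,RV)=173/6
4. join M+P (d=14) ⇒ MP; edges |M|=7, |P|=7
  updated: d(EQX,MP)=50/3, d(MP,N)=39/2, d(MP,RV)=61/2
5. join EQX+MP (d=50/3) ⇒ EMPQX; edges |EQX|=19/12, |MP|=4/3
  updated: d(EMPQX,N)=104/5, d(EMPQX,RV)=59/2
6. join EMPQX+N (d=104/5) ⇒ EMNPQX; edges |EMPQX|=31/15, |N|=52/5
  updated: d(EMNPQX,RV)=175/6
7. join EMNPQX+RV (d=175/6) ⇒ EMNPQRVX; edges |EMNPQX|=251/60, |RV|=145/12
final tree: ((((E:27/4,(Q:1,X:1):23/4):19/12,(M:7,P:7):4/3):31/15,N:52/5):251/60,(R:5/2,V:5/2):145/12)
total length: 1303/20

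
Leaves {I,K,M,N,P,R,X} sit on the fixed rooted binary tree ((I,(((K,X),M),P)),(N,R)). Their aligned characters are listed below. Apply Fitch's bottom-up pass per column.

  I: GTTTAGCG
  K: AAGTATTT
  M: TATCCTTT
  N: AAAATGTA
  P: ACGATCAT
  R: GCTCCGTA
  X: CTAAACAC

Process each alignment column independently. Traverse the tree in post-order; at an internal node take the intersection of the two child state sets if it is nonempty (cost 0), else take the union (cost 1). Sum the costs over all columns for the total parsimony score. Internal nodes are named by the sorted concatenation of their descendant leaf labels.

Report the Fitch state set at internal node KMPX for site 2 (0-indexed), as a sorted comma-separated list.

[col 0] KX: children K:{A}, X:{C} ∪→ {A,C}; cost 1
[col 0] KMX: children KX:{A,C}, M:{T} ∪→ {A,C,T}; cost 1
[col 0] KMPX: children KMX:{A,C,T}, P:{A} ∩→ {A}; cost 0
[col 0] IKMPX: children I:{G}, KMPX:{A} ∪→ {A,G}; cost 1
[col 0] NR: children N:{A}, R:{G} ∪→ {A,G}; cost 1
[col 0] IKMNPRX: children IKMPX:{A,G}, NR:{A,G} ∩→ {A,G}; cost 0
[col 1] KX: children K:{A}, X:{T} ∪→ {A,T}; cost 1
[col 1] KMX: children KX:{A,T}, M:{A} ∩→ {A}; cost 0
[col 1] KMPX: children KMX:{A}, P:{C} ∪→ {A,C}; cost 1
[col 1] IKMPX: children I:{T}, KMPX:{A,C} ∪→ {A,C,T}; cost 1
[col 1] NR: children N:{A}, R:{C} ∪→ {A,C}; cost 1
[col 1] IKMNPRX: children IKMPX:{A,C,T}, NR:{A,C} ∩→ {A,C}; cost 0
[col 2] KX: children K:{G}, X:{A} ∪→ {A,G}; cost 1
[col 2] KMX: children KX:{A,G}, M:{T} ∪→ {A,G,T}; cost 1
[col 2] KMPX: children KMX:{A,G,T}, P:{G} ∩→ {G}; cost 0
[col 2] IKMPX: children I:{T}, KMPX:{G} ∪→ {G,T}; cost 1
[col 2] NR: children N:{A}, R:{T} ∪→ {A,T}; cost 1
[col 2] IKMNPRX: children IKMPX:{G,T}, NR:{A,T} ∩→ {T}; cost 0
[col 3] KX: children K:{T}, X:{A} ∪→ {A,T}; cost 1
[col 3] KMX: children KX:{A,T}, M:{C} ∪→ {A,C,T}; cost 1
[col 3] KMPX: children KMX:{A,C,T}, P:{A} ∩→ {A}; cost 0
[col 3] IKMPX: children I:{T}, KMPX:{A} ∪→ {A,T}; cost 1
[col 3] NR: children N:{A}, R:{C} ∪→ {A,C}; cost 1
[col 3] IKMNPRX: children IKMPX:{A,T}, NR:{A,C} ∩→ {A}; cost 0
[col 4] KX: children K:{A}, X:{A} ∩→ {A}; cost 0
[col 4] KMX: children KX:{A}, M:{C} ∪→ {A,C}; cost 1
[col 4] KMPX: children KMX:{A,C}, P:{T} ∪→ {A,C,T}; cost 1
[col 4] IKMPX: children I:{A}, KMPX:{A,C,T} ∩→ {A}; cost 0
[col 4] NR: children N:{T}, R:{C} ∪→ {C,T}; cost 1
[col 4] IKMNPRX: children IKMPX:{A}, NR:{C,T} ∪→ {A,C,T}; cost 1
[col 5] KX: children K:{T}, X:{C} ∪→ {C,T}; cost 1
[col 5] KMX: children KX:{C,T}, M:{T} ∩→ {T}; cost 0
[col 5] KMPX: children KMX:{T}, P:{C} ∪→ {C,T}; cost 1
[col 5] IKMPX: children I:{G}, KMPX:{C,T} ∪→ {C,G,T}; cost 1
[col 5] NR: children N:{G}, R:{G} ∩→ {G}; cost 0
[col 5] IKMNPRX: children IKMPX:{C,G,T}, NR:{G} ∩→ {G}; cost 0
[col 6] KX: children K:{T}, X:{A} ∪→ {A,T}; cost 1
[col 6] KMX: children KX:{A,T}, M:{T} ∩→ {T}; cost 0
[col 6] KMPX: children KMX:{T}, P:{A} ∪→ {A,T}; cost 1
[col 6] IKMPX: children I:{C}, KMPX:{A,T} ∪→ {A,C,T}; cost 1
[col 6] NR: children N:{T}, R:{T} ∩→ {T}; cost 0
[col 6] IKMNPRX: children IKMPX:{A,C,T}, NR:{T} ∩→ {T}; cost 0
[col 7] KX: children K:{T}, X:{C} ∪→ {C,T}; cost 1
[col 7] KMX: children KX:{C,T}, M:{T} ∩→ {T}; cost 0
[col 7] KMPX: children KMX:{T}, P:{T} ∩→ {T}; cost 0
[col 7] IKMPX: children I:{G}, KMPX:{T} ∪→ {G,T}; cost 1
[col 7] NR: children N:{A}, R:{A} ∩→ {A}; cost 0
[col 7] IKMNPRX: children IKMPX:{G,T}, NR:{A} ∪→ {A,G,T}; cost 1
per-site changes: [4, 4, 4, 4, 4, 3, 3, 3]; total = 29

G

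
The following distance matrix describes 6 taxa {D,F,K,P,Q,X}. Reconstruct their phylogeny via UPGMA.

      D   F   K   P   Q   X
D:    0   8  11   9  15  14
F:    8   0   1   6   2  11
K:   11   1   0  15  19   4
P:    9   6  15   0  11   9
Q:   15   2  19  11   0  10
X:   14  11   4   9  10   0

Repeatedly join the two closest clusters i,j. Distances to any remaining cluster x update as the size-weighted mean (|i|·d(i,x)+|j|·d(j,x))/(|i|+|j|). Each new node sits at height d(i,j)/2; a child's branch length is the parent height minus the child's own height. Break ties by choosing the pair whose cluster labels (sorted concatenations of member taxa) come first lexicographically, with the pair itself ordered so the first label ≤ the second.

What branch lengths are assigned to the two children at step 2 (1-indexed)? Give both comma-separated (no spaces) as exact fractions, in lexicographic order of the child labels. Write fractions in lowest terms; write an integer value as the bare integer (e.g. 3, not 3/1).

13/4,15/4

step 1: merge (F,K) at d=1; branch lengths F→1/2, K→1/2; new cluster FK
  updated: d(D,FK)=19/2, d(FK,P)=21/2, d(FK,Q)=21/2, d(FK,X)=15/2
step 2: merge (FK,X) at d=15/2; branch lengths FK→13/4, X→15/4; new cluster FKX
  updated: d(D,FKX)=11, d(FKX,P)=10, d(FKX,Q)=31/3
step 3: merge (D,P) at d=9; branch lengths D→9/2, P→9/2; new cluster DP
  updated: d(DP,FKX)=21/2, d(DP,Q)=13
step 4: merge (FKX,Q) at d=31/3; branch lengths FKX→17/12, Q→31/6; new cluster FKQX
  updated: d(DP,FKQX)=89/8
step 5: merge (DP,FKQX) at d=89/8; branch lengths DP→17/16, FKQX→19/48; new cluster DFKPQX
final tree: ((D:9/2,P:9/2):17/16,(((F:1/2,K:1/2):13/4,X:15/4):17/12,Q:31/6):19/48)
total length: 601/24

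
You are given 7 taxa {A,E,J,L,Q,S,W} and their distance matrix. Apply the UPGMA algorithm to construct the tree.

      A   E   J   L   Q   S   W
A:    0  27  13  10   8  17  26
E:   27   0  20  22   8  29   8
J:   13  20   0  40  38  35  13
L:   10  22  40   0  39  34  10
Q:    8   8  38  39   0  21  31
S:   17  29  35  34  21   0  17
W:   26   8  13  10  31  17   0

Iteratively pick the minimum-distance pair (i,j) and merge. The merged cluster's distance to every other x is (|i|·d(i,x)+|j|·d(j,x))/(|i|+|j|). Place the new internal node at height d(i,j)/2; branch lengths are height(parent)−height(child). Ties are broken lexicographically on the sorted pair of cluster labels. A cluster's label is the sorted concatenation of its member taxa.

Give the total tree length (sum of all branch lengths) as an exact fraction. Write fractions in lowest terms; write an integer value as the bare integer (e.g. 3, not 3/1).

253/4

iteration 1: select A,Q (d=8); attach at lengths (4, 4); label the merged cluster AQ
  updated: d(AQ,E)=35/2, d(AQ,J)=51/2, d(AQ,L)=49/2, d(AQ,S)=19, d(AQ,W)=57/2
iteration 2: select E,W (d=8); attach at lengths (4, 4); label the merged cluster EW
  updated: d(AQ,EW)=23, d(EW,J)=33/2, d(EW,L)=16, d(EW,S)=23
iteration 3: select EW,L (d=16); attach at lengths (4, 8); label the merged cluster ELW
  updated: d(AQ,ELW)=47/2, d(ELW,J)=73/3, d(ELW,S)=80/3
iteration 4: select AQ,S (d=19); attach at lengths (11/2, 19/2); label the merged cluster AQS
  updated: d(AQS,ELW)=221/9, d(AQS,J)=86/3
iteration 5: select ELW,J (d=73/3); attach at lengths (25/6, 73/6); label the merged cluster EJLW
  updated: d(AQS,EJLW)=307/12
iteration 6: select AQS,EJLW (d=307/12); attach at lengths (79/24, 5/8); label the merged cluster AEJLQSW
final tree: (((A:4,Q:4):11/2,S:19/2):79/24,(((E:4,W:4):4,L:8):25/6,J:73/6):5/8)
total length: 253/4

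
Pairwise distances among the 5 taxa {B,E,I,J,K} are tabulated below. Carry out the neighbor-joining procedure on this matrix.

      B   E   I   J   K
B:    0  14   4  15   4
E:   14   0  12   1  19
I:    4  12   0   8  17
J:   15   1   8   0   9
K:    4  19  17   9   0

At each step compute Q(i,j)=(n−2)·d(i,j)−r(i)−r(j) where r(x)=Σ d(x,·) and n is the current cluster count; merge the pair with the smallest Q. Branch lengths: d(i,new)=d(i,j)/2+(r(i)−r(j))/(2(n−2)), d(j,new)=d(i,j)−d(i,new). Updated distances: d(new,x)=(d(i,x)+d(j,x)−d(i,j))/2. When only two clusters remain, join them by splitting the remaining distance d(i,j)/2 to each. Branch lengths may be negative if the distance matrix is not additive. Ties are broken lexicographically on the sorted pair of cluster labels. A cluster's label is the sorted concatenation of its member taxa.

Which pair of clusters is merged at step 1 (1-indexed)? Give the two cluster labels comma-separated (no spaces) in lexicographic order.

E,J

iteration 1: select E,J (d=1, Q=-76); attach at lengths (8/3, -5/3); label the merged cluster EJ
  updated: d(B,EJ)=14, d(EJ,I)=19/2, d(EJ,K)=27/2
iteration 2: select B,K (d=4, Q=-97/2); attach at lengths (-9/8, 41/8); label the merged cluster BK
  updated: d(BK,EJ)=47/4, d(BK,I)=17/2
iteration 3: select BK,EJ (d=47/4, Q=-119/4); attach at lengths (43/8, 51/8); label the merged cluster BEJK
  updated: d(BEJK,I)=25/8
iteration 4: select BEJK,I (d=25/8); attach at lengths (25/16, 25/16); label the merged cluster BEIJK
final tree: (((B:-9/8,K:41/8):43/8,(E:8/3,J:-5/3):51/8):25/16,I:25/16)
total length: 159/8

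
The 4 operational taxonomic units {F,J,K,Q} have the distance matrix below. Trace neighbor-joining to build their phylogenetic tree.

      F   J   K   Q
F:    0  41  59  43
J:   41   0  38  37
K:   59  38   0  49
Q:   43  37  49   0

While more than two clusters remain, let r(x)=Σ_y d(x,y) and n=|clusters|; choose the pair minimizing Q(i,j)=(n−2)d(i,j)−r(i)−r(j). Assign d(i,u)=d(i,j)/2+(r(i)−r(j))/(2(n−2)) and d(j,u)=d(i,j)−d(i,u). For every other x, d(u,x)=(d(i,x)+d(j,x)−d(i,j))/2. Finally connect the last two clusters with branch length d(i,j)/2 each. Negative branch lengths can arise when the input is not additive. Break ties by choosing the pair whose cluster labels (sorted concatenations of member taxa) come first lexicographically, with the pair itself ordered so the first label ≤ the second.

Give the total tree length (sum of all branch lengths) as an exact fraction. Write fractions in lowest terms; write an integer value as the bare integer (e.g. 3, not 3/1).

87

iteration 1: select F,Q (d=43, Q=-186); attach at lengths (25, 18); label the merged cluster FQ
  updated: d(FQ,J)=35/2, d(FQ,K)=65/2
iteration 2: select FQ,J (d=35/2, Q=-88); attach at lengths (6, 23/2); label the merged cluster FJQ
  updated: d(FJQ,K)=53/2
iteration 3: select FJQ,K (d=53/2); attach at lengths (53/4, 53/4); label the merged cluster FJKQ
final tree: (((F:25,Q:18):6,J:23/2):53/4,K:53/4)
total length: 87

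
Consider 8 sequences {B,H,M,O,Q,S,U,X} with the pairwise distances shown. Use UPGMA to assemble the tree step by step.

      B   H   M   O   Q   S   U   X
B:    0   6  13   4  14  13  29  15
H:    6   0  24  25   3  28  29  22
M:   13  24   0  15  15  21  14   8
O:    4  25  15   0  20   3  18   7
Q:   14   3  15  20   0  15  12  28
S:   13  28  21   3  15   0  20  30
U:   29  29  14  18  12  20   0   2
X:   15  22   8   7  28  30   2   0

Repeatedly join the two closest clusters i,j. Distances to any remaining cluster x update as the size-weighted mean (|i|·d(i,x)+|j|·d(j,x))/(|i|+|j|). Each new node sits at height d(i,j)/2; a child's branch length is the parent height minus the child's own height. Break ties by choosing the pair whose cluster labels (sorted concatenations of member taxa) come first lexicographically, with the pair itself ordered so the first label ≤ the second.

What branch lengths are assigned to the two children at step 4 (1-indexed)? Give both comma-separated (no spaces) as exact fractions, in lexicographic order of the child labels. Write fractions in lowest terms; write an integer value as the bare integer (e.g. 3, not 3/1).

17/4,11/4

1. join U+X (d=2) ⇒ UX; edges |U|=1, |X|=1
  updated: d(B,UX)=22, d(H,UX)=51/2, d(M,UX)=11, d(O,UX)=25/2, d(Q,UX)=20, d(S,UX)=25
2. join H+Q (d=3) ⇒ HQ; edges |H|=3/2, |Q|=3/2
  updated: d(B,HQ)=10, d(HQ,M)=39/2, d(HQ,O)=45/2, d(HQ,S)=43/2, d(HQ,UX)=91/4
3. join O+S (d=3) ⇒ OS; edges |O|=3/2, |S|=3/2
  updated: d(B,OS)=17/2, d(HQ,OS)=22, d(M,OS)=18, d(OS,UX)=75/4
4. join B+OS (d=17/2) ⇒ BOS; edges |B|=17/4, |OS|=11/4
  updated: d(BOS,HQ)=18, d(BOS,M)=49/3, d(BOS,UX)=119/6
5. join M+UX (d=11) ⇒ MUX; edges |M|=11/2, |UX|=9/2
  updated: d(BOS,MUX)=56/3, d(HQ,MUX)=65/3
6. join BOS+HQ (d=18) ⇒ BHOQS; edges |BOS|=19/4, |HQ|=15/2
  updated: d(BHOQS,MUX)=298/15
7. join BHOQS+MUX (d=298/15) ⇒ BHMOQSUX; edges |BHOQS|=14/15, |MUX|=133/30
final tree: (((B:17/4,(O:3/2,S:3/2):11/4):19/4,(H:3/2,Q:3/2):15/2):14/15,(M:11/2,(U:1,X:1):9/2):133/30)
total length: 2557/60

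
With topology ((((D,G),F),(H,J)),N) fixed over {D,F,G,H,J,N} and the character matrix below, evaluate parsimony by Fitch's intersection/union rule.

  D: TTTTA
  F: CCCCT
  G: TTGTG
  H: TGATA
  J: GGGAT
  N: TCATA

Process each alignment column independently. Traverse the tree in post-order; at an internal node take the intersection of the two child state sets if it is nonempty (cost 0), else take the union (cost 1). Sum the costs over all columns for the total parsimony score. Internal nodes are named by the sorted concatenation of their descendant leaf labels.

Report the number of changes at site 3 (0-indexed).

[col 0] DG: children D:{T}, G:{T} ∩→ {T}; cost 0
[col 0] DFG: children DG:{T}, F:{C} ∪→ {C,T}; cost 1
[col 0] HJ: children H:{T}, J:{G} ∪→ {G,T}; cost 1
[col 0] DFGHJ: children DFG:{C,T}, HJ:{G,T} ∩→ {T}; cost 0
[col 0] DFGHJN: children DFGHJ:{T}, N:{T} ∩→ {T}; cost 0
[col 1] DG: children D:{T}, G:{T} ∩→ {T}; cost 0
[col 1] DFG: children DG:{T}, F:{C} ∪→ {C,T}; cost 1
[col 1] HJ: children H:{G}, J:{G} ∩→ {G}; cost 0
[col 1] DFGHJ: children DFG:{C,T}, HJ:{G} ∪→ {C,G,T}; cost 1
[col 1] DFGHJN: children DFGHJ:{C,G,T}, N:{C} ∩→ {C}; cost 0
[col 2] DG: children D:{T}, G:{G} ∪→ {G,T}; cost 1
[col 2] DFG: children DG:{G,T}, F:{C} ∪→ {C,G,T}; cost 1
[col 2] HJ: children H:{A}, J:{G} ∪→ {A,G}; cost 1
[col 2] DFGHJ: children DFG:{C,G,T}, HJ:{A,G} ∩→ {G}; cost 0
[col 2] DFGHJN: children DFGHJ:{G}, N:{A} ∪→ {A,G}; cost 1
[col 3] DG: children D:{T}, G:{T} ∩→ {T}; cost 0
[col 3] DFG: children DG:{T}, F:{C} ∪→ {C,T}; cost 1
[col 3] HJ: children H:{T}, J:{A} ∪→ {A,T}; cost 1
[col 3] DFGHJ: children DFG:{C,T}, HJ:{A,T} ∩→ {T}; cost 0
[col 3] DFGHJN: children DFGHJ:{T}, N:{T} ∩→ {T}; cost 0
[col 4] DG: children D:{A}, G:{G} ∪→ {A,G}; cost 1
[col 4] DFG: children DG:{A,G}, F:{T} ∪→ {A,G,T}; cost 1
[col 4] HJ: children H:{A}, J:{T} ∪→ {A,T}; cost 1
[col 4] DFGHJ: children DFG:{A,G,T}, HJ:{A,T} ∩→ {A,T}; cost 0
[col 4] DFGHJN: children DFGHJ:{A,T}, N:{A} ∩→ {A}; cost 0
per-site changes: [2, 2, 4, 2, 3]; total = 13

2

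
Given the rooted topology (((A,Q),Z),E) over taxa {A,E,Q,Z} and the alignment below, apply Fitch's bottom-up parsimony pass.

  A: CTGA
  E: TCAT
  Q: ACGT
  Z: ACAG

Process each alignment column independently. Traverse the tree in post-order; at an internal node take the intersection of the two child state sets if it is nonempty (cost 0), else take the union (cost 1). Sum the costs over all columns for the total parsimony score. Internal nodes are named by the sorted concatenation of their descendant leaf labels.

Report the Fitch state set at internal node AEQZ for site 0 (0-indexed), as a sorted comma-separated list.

AQ@0: {C} ∪ {A} = {A,C} (union, +1)
AQZ@0: {A,C} ∩ {A} = {A} (intersection, +0)
AEQZ@0: {A} ∪ {T} = {A,T} (union, +1)
AQ@1: {T} ∪ {C} = {C,T} (union, +1)
AQZ@1: {C,T} ∩ {C} = {C} (intersection, +0)
AEQZ@1: {C} ∩ {C} = {C} (intersection, +0)
AQ@2: {G} ∩ {G} = {G} (intersection, +0)
AQZ@2: {G} ∪ {A} = {A,G} (union, +1)
AEQZ@2: {A,G} ∩ {A} = {A} (intersection, +0)
AQ@3: {A} ∪ {T} = {A,T} (union, +1)
AQZ@3: {A,T} ∪ {G} = {A,G,T} (union, +1)
AEQZ@3: {A,G,T} ∩ {T} = {T} (intersection, +0)
per-site changes: [2, 1, 1, 2]; total = 6

A,T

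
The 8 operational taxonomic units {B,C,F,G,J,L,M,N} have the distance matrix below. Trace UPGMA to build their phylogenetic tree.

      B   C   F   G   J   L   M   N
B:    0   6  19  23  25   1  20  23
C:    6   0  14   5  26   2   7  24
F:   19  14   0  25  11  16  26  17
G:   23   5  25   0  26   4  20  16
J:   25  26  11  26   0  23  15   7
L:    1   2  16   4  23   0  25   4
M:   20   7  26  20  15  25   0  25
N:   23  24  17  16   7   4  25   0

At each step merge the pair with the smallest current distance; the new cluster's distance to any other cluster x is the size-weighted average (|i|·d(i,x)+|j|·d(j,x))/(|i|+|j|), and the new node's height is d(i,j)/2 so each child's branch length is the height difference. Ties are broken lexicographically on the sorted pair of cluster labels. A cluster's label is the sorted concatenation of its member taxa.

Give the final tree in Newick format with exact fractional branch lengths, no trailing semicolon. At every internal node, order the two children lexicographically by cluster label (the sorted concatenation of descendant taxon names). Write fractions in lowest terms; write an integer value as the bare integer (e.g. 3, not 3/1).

(((((B:1/2,L:1/2):3/2,C:2):10/3,G:16/3):11/3,M:9):37/30,(F:7,(J:7/2,N:7/2):7/2):97/30)

iteration 1: select B,L (d=1); attach at lengths (1/2, 1/2); label the merged cluster BL
  updated: d(BL,C)=4, d(BL,F)=35/2, d(BL,G)=27/2, d(BL,J)=24, d(BL,M)=45/2, d(BL,N)=27/2
iteration 2: select BL,C (d=4); attach at lengths (3/2, 2); label the merged cluster BCL
  updated: d(BCL,F)=49/3, d(BCL,G)=32/3, d(BCL,J)=74/3, d(BCL,M)=52/3, d(BCL,N)=17
iteration 3: select J,N (d=7); attach at lengths (7/2, 7/2); label the merged cluster JN
  updated: d(BCL,JN)=125/6, d(F,JN)=14, d(G,JN)=21, d(JN,M)=20
iteration 4: select BCL,G (d=32/3); attach at lengths (10/3, 16/3); label the merged cluster BCGL
  updated: d(BCGL,F)=37/2, d(BCGL,JN)=167/8, d(BCGL,M)=18
iteration 5: select F,JN (d=14); attach at lengths (7, 7/2); label the merged cluster FJN
  updated: d(BCGL,FJN)=241/12, d(FJN,M)=22
iteration 6: select BCGL,M (d=18); attach at lengths (11/3, 9); label the merged cluster BCGLM
  updated: d(BCGLM,FJN)=307/15
iteration 7: select BCGLM,FJN (d=307/15); attach at lengths (37/30, 97/30); label the merged cluster BCFGJLMN
final tree: (((((B:1/2,L:1/2):3/2,C:2):10/3,G:16/3):11/3,M:9):37/30,(F:7,(J:7/2,N:7/2):7/2):97/30)
total length: 239/5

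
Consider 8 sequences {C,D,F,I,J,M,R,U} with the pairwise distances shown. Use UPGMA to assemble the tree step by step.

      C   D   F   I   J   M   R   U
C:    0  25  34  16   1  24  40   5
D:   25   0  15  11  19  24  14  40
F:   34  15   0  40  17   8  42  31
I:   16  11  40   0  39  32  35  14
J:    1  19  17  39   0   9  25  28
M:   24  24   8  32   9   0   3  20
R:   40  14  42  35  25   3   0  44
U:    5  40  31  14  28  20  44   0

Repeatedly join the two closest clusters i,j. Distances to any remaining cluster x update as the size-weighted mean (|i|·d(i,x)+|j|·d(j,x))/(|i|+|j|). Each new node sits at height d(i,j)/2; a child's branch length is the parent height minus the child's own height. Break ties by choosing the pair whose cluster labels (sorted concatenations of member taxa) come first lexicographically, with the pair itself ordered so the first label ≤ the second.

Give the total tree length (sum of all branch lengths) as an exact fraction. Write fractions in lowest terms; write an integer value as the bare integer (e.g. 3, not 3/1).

1019/15

1. join C+J (d=1) ⇒ CJ; edges |C|=1/2, |J|=1/2
  updated: d(CJ,D)=22, d(CJ,F)=51/2, d(CJ,I)=55/2, d(CJ,M)=33/2, d(CJ,R)=65/2, d(CJ,U)=33/2
2. join M+R (d=3) ⇒ MR; edges |M|=3/2, |R|=3/2
  updated: d(CJ,MR)=49/2, d(D,MR)=19, d(F,MR)=25, d(I,MR)=67/2, d(MR,U)=32
3. join D+I (d=11) ⇒ DI; edges |D|=11/2, |I|=11/2
  updated: d(CJ,DI)=99/4, d(DI,F)=55/2, d(DI,MR)=105/4, d(DI,U)=27
4. join CJ+U (d=33/2) ⇒ CJU; edges |CJ|=31/4, |U|=33/4
  updated: d(CJU,DI)=51/2, d(CJU,F)=82/3, d(CJU,MR)=27
5. join F+MR (d=25) ⇒ FMR; edges |F|=25/2, |MR|=11
  updated: d(CJU,FMR)=244/9, d(DI,FMR)=80/3
6. join CJU+DI (d=51/2) ⇒ CDIJU; edges |CJU|=9/2, |DI|=29/4
  updated: d(CDIJU,FMR)=404/15
7. join CDIJU+FMR (d=404/15) ⇒ CDFIJMRU; edges |CDIJU|=43/60, |FMR|=29/30
final tree: ((((C:1/2,J:1/2):31/4,U:33/4):9/2,(D:11/2,I:11/2):29/4):43/60,(F:25/2,(M:3/2,R:3/2):11):29/30)
total length: 1019/15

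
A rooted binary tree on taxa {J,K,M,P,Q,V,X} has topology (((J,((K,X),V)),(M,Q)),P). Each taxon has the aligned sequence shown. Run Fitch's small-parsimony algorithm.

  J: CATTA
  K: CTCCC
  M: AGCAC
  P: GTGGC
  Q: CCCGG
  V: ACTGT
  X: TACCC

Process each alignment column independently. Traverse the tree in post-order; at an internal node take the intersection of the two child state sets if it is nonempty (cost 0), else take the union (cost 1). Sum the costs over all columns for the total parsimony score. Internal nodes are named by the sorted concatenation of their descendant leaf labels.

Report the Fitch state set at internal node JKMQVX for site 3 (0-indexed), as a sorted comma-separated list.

G

[col 0] KX: children K:{C}, X:{T} ∪→ {C,T}; cost 1
[col 0] KVX: children KX:{C,T}, V:{A} ∪→ {A,C,T}; cost 1
[col 0] JKVX: children J:{C}, KVX:{A,C,T} ∩→ {C}; cost 0
[col 0] MQ: children M:{A}, Q:{C} ∪→ {A,C}; cost 1
[col 0] JKMQVX: children JKVX:{C}, MQ:{A,C} ∩→ {C}; cost 0
[col 0] JKMPQVX: children JKMQVX:{C}, P:{G} ∪→ {C,G}; cost 1
[col 1] KX: children K:{T}, X:{A} ∪→ {A,T}; cost 1
[col 1] KVX: children KX:{A,T}, V:{C} ∪→ {A,C,T}; cost 1
[col 1] JKVX: children J:{A}, KVX:{A,C,T} ∩→ {A}; cost 0
[col 1] MQ: children M:{G}, Q:{C} ∪→ {C,G}; cost 1
[col 1] JKMQVX: children JKVX:{A}, MQ:{C,G} ∪→ {A,C,G}; cost 1
[col 1] JKMPQVX: children JKMQVX:{A,C,G}, P:{T} ∪→ {A,C,G,T}; cost 1
[col 2] KX: children K:{C}, X:{C} ∩→ {C}; cost 0
[col 2] KVX: children KX:{C}, V:{T} ∪→ {C,T}; cost 1
[col 2] JKVX: children J:{T}, KVX:{C,T} ∩→ {T}; cost 0
[col 2] MQ: children M:{C}, Q:{C} ∩→ {C}; cost 0
[col 2] JKMQVX: children JKVX:{T}, MQ:{C} ∪→ {C,T}; cost 1
[col 2] JKMPQVX: children JKMQVX:{C,T}, P:{G} ∪→ {C,G,T}; cost 1
[col 3] KX: children K:{C}, X:{C} ∩→ {C}; cost 0
[col 3] KVX: children KX:{C}, V:{G} ∪→ {C,G}; cost 1
[col 3] JKVX: children J:{T}, KVX:{C,G} ∪→ {C,G,T}; cost 1
[col 3] MQ: children M:{A}, Q:{G} ∪→ {A,G}; cost 1
[col 3] JKMQVX: children JKVX:{C,G,T}, MQ:{A,G} ∩→ {G}; cost 0
[col 3] JKMPQVX: children JKMQVX:{G}, P:{G} ∩→ {G}; cost 0
[col 4] KX: children K:{C}, X:{C} ∩→ {C}; cost 0
[col 4] KVX: children KX:{C}, V:{T} ∪→ {C,T}; cost 1
[col 4] JKVX: children J:{A}, KVX:{C,T} ∪→ {A,C,T}; cost 1
[col 4] MQ: children M:{C}, Q:{G} ∪→ {C,G}; cost 1
[col 4] JKMQVX: children JKVX:{A,C,T}, MQ:{C,G} ∩→ {C}; cost 0
[col 4] JKMPQVX: children JKMQVX:{C}, P:{C} ∩→ {C}; cost 0
per-site changes: [4, 5, 3, 3, 3]; total = 18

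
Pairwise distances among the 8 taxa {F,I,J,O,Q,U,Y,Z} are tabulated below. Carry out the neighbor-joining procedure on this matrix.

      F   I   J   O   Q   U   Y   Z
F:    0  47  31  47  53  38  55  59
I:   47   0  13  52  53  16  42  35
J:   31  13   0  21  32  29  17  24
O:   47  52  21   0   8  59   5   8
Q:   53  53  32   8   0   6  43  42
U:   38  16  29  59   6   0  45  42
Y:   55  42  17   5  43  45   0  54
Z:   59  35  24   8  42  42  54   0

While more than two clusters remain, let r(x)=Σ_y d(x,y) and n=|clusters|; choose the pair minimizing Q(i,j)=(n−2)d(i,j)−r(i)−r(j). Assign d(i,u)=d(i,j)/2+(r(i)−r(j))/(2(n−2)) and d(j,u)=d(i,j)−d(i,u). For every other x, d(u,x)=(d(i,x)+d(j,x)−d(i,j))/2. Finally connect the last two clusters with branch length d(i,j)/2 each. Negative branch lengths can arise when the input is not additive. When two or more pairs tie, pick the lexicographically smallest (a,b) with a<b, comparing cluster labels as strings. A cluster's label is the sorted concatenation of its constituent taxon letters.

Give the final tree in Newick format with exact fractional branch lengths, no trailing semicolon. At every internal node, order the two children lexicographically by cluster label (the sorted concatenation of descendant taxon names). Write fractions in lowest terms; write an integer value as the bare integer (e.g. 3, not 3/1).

iteration 1: select Q,U (d=6, Q=-436); attach at lengths (19/6, 17/6); label the merged cluster QU
  updated: d(F,QU)=85/2, d(I,QU)=63/2, d(J,QU)=55/2, d(O,QU)=61/2, d(QU,Y)=41, d(QU,Z)=39
iteration 2: select O,Y (d=5, Q=-705/2); attach at lengths (-51/20, 151/20); label the merged cluster OY
  updated: d(F,OY)=97/2, d(I,OY)=89/2, d(J,OY)=33/2, d(OY,QU)=133/4, d(OY,Z)=57/2
iteration 3: select OY,Z (d=57/2, Q=-971/4); attach at lengths (399/32, 513/32); label the merged cluster OYZ
  updated: d(F,OYZ)=79/2, d(I,OYZ)=51/2, d(J,OYZ)=6, d(OYZ,QU)=175/8
iteration 4: select F,QU (d=85/2, Q=-1247/8); attach at lengths (1313/48, 727/48); label the merged cluster FQU
  updated: d(FQU,I)=18, d(FQU,J)=8, d(FQU,OYZ)=151/16
iteration 5: select FQU,OYZ (d=151/16, Q=-115/2); attach at lengths (107/32, 195/32); label the merged cluster FOQUYZ
  updated: d(FOQUYZ,I)=545/32, d(FOQUYZ,J)=73/32
iteration 6: select FOQUYZ,I (d=545/32, Q=-517/16); attach at lengths (101/32, 111/8); label the merged cluster FIOQUYZ
  updated: d(FIOQUYZ,J)=-7/8
iteration 7: select FIOQUYZ,J (d=-7/8); attach at lengths (-7/16, -7/16); label the merged cluster FIJOQUYZ
final tree: ((((F:1313/48,(Q:19/6,U:17/6):727/48):107/32,((O:-51/20,Y:151/20):399/32,Z:513/32):195/32):101/32,I:111/8):-7/16,J:-7/16)
total length: 3443/32

((((F:1313/48,(Q:19/6,U:17/6):727/48):107/32,((O:-51/20,Y:151/20):399/32,Z:513/32):195/32):101/32,I:111/8):-7/16,J:-7/16)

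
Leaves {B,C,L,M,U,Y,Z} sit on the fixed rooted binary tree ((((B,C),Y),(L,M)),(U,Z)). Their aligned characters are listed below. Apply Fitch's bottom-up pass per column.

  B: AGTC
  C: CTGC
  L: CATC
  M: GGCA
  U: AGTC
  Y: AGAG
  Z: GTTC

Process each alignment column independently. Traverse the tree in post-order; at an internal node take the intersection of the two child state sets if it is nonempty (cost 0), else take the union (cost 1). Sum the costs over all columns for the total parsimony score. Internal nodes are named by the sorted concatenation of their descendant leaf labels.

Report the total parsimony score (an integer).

12

BC@0: {A} ∪ {C} = {A,C} (union, +1)
BCY@0: {A,C} ∩ {A} = {A} (intersection, +0)
LM@0: {C} ∪ {G} = {C,G} (union, +1)
BCLMY@0: {A} ∪ {C,G} = {A,C,G} (union, +1)
UZ@0: {A} ∪ {G} = {A,G} (union, +1)
BCLMUYZ@0: {A,C,G} ∩ {A,G} = {A,G} (intersection, +0)
BC@1: {G} ∪ {T} = {G,T} (union, +1)
BCY@1: {G,T} ∩ {G} = {G} (intersection, +0)
LM@1: {A} ∪ {G} = {A,G} (union, +1)
BCLMY@1: {G} ∩ {A,G} = {G} (intersection, +0)
UZ@1: {G} ∪ {T} = {G,T} (union, +1)
BCLMUYZ@1: {G} ∩ {G,T} = {G} (intersection, +0)
BC@2: {T} ∪ {G} = {G,T} (union, +1)
BCY@2: {G,T} ∪ {A} = {A,G,T} (union, +1)
LM@2: {T} ∪ {C} = {C,T} (union, +1)
BCLMY@2: {A,G,T} ∩ {C,T} = {T} (intersection, +0)
UZ@2: {T} ∩ {T} = {T} (intersection, +0)
BCLMUYZ@2: {T} ∩ {T} = {T} (intersection, +0)
BC@3: {C} ∩ {C} = {C} (intersection, +0)
BCY@3: {C} ∪ {G} = {C,G} (union, +1)
LM@3: {C} ∪ {A} = {A,C} (union, +1)
BCLMY@3: {C,G} ∩ {A,C} = {C} (intersection, +0)
UZ@3: {C} ∩ {C} = {C} (intersection, +0)
BCLMUYZ@3: {C} ∩ {C} = {C} (intersection, +0)
per-site changes: [4, 3, 3, 2]; total = 12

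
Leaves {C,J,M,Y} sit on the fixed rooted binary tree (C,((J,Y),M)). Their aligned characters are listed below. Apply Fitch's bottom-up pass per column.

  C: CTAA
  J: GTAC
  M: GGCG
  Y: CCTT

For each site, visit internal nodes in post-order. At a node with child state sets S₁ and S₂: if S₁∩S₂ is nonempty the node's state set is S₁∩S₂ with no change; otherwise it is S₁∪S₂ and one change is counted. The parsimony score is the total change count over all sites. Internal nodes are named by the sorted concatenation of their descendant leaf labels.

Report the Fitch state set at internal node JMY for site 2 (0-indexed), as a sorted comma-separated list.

JY@0: {G} ∪ {C} = {C,G} (union, +1)
JMY@0: {C,G} ∩ {G} = {G} (intersection, +0)
CJMY@0: {C} ∪ {G} = {C,G} (union, +1)
JY@1: {T} ∪ {C} = {C,T} (union, +1)
JMY@1: {C,T} ∪ {G} = {C,G,T} (union, +1)
CJMY@1: {T} ∩ {C,G,T} = {T} (intersection, +0)
JY@2: {A} ∪ {T} = {A,T} (union, +1)
JMY@2: {A,T} ∪ {C} = {A,C,T} (union, +1)
CJMY@2: {A} ∩ {A,C,T} = {A} (intersection, +0)
JY@3: {C} ∪ {T} = {C,T} (union, +1)
JMY@3: {C,T} ∪ {G} = {C,G,T} (union, +1)
CJMY@3: {A} ∪ {C,G,T} = {A,C,G,T} (union, +1)
per-site changes: [2, 2, 2, 3]; total = 9

A,C,T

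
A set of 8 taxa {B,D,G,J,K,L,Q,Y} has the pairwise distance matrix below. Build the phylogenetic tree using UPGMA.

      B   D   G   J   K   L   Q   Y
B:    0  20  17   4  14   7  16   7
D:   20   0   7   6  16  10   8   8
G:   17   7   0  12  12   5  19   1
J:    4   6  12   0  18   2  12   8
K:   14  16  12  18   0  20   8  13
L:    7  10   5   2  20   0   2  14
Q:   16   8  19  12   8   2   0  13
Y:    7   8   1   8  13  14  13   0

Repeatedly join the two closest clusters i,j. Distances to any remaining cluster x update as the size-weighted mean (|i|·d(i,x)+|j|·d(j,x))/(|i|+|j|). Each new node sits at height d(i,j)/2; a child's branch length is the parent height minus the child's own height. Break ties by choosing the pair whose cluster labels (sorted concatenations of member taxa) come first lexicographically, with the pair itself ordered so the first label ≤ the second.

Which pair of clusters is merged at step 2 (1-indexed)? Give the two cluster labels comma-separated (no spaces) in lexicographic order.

J,L

step 1: merge (G,Y) at d=1; branch lengths G→1/2, Y→1/2; new cluster GY
  updated: d(B,GY)=12, d(D,GY)=15/2, d(GY,J)=10, d(GY,K)=25/2, d(GY,L)=19/2, d(GY,Q)=16
step 2: merge (J,L) at d=2; branch lengths J→1, L→1; new cluster JL
  updated: d(B,JL)=11/2, d(D,JL)=8, d(GY,JL)=39/4, d(JL,K)=19, d(JL,Q)=7
step 3: merge (B,JL) at d=11/2; branch lengths B→11/4, JL→7/4; new cluster BJL
  updated: d(BJL,D)=12, d(BJL,GY)=21/2, d(BJL,K)=52/3, d(BJL,Q)=10
step 4: merge (D,GY) at d=15/2; branch lengths D→15/4, GY→13/4; new cluster DGY
  updated: d(BJL,DGY)=11, d(DGY,K)=41/3, d(DGY,Q)=40/3
step 5: merge (K,Q) at d=8; branch lengths K→4, Q→4; new cluster KQ
  updated: d(BJL,KQ)=41/3, d(DGY,KQ)=27/2
step 6: merge (BJL,DGY) at d=11; branch lengths BJL→11/4, DGY→7/4; new cluster BDGJLY
  updated: d(BDGJLY,KQ)=163/12
step 7: merge (BDGJLY,KQ) at d=163/12; branch lengths BDGJLY→31/24, KQ→67/24; new cluster BDGJKLQY
final tree: (((B:11/4,(J:1,L:1):7/4):11/4,(D:15/4,(G:1/2,Y:1/2):13/4):7/4):31/24,(K:4,Q:4):67/24)
total length: 373/12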